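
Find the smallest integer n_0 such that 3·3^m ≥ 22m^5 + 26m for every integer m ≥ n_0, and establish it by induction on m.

n_0 = 14

At m = 13: 4782969 < 8168784, so the inequality fails and n_0 ≥ 14. We prove 3·3^m ≥ 22m^5 + 26m for all m ≥ 14.
Base case (m = 14): 3·3^m = 14348907 and 22m^5 + 26m = 11832492, so 14348907 ≥ 11832492.
Suppose the result is true for m = i, so 3·3^i ≥ 22i^5 + 26i.
Then 3·3^(i + 1) = 3·(3·3^i) ≥ 3·(22i^5 + 26i).
Also, for i ≥ 14 we have 3·(22i^5 + 26i) ≥ 22(i+1)^5 + 26(i+1), since 3·(22i^5 + 26i) − (22(i+1)^5 + 26(i+1)) = 44i^5 - 110i^4 - 220i^3 - 220i^2 - 58i - 48, which is nonnegative for all i ≥ 14.
Combining, 3·3^(i + 1) ≥ 22(i+1)^5 + 26(i+1).
By induction, the statement is established for all m ≥ 14.
Hence the smallest such n_0 is 14.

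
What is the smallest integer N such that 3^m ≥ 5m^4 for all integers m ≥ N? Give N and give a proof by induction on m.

N = 10

At m = 9: 19683 < 32805, so the inequality fails and N ≥ 10. We prove 3^m ≥ 5m^4 for all m ≥ 10.
For the base case m = 10: 3^m = 59049 and 5m^4 = 50000, so 59049 ≥ 50000.
Suppose the result is true for m = j, so 3^j ≥ 5j^4.
Then 3^(j + 1) = 3·(3^j) ≥ 3·(5j^4).
Also, for j ≥ 10 we have 3·(5j^4) ≥ 5(j+1)^4, since 3 ≥ (1 + 1/j)^4 for all j ≥ 10.
Combining, 3^(j + 1) ≥ 5(j+1)^4.
By induction, the statement is established for all m ≥ 10.
Hence the smallest such N is 10.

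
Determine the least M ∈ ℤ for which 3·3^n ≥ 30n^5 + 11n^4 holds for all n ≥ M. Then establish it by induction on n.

At n = 14: 14348907 < 16557296, so the inequality fails and M ≥ 15. We prove 3·3^n ≥ 30n^5 + 11n^4 for all n ≥ 15.
When n = 15: 3·3^n = 43046721 and 30n^5 + 11n^4 = 23338125, so 43046721 ≥ 23338125.
Inductive step: assume the claim holds for n = p, so 3·3^p ≥ 30p^5 + 11p^4.
Then 3·3^(p + 1) = 3·(3·3^p) ≥ 3·(30p^5 + 11p^4).
Also, for p ≥ 15 we have 3·(30p^5 + 11p^4) ≥ 30(p+1)^5 + 11(p+1)^4, since 3·(30p^5 + 11p^4) − (30(p+1)^5 + 11(p+1)^4) = 60p^5 - 128p^4 - 344p^3 - 366p^2 - 194p - 41, which is nonnegative for all p ≥ 15.
Combining, 3·3^(p + 1) ≥ 30(p+1)^5 + 11(p+1)^4.
By the principle of mathematical induction, the result holds for all n ≥ 15.
Hence the smallest such M is 15.

M = 15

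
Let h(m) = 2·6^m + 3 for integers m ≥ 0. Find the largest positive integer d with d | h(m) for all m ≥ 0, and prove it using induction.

Computing the first values: h(0) = 5 and h(1) = 15; gcd(5, 15) = 5, so d ≤ 5.
We prove 5 | 2·6^m + 3 for all m ≥ 0 by induction on m.
Base case (m = 0): h(0) = 5 = 5·(1), so 5 | h(0).
Inductive step: suppose the statement holds for some k ≥ 0, i.e. 5 | h(k). Then
h(k+1) = 2·6^(k+1) + 3 = 6·(2·6^k + 3) - 15 = 6·h(k) - 15. The first term is divisible by 5 by the inductive hypothesis, and -15 is divisible by 5. Hence 5 | h(k+1).
By induction, the statement is established for all m ≥ 0.
Therefore the largest such d is 5.

d = 5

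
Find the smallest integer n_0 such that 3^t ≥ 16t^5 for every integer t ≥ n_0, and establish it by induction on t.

At t = 14: 4782969 < 8605184, so the inequality fails and n_0 ≥ 15. We prove 3^t ≥ 16t^5 for all t ≥ 15.
Base step (t = 15): 3^t = 14348907 and 16t^5 = 12150000, so 14348907 ≥ 12150000.
Inductive step: assume the claim holds for t = m, so 3^m ≥ 16m^5.
Then 3^(m + 1) = 3·(3^m) ≥ 3·(16m^5).
Also, for m ≥ 15 we have 3·(16m^5) ≥ 16(m+1)^5, since 3 ≥ (1 + 1/m)^5 for all m ≥ 15.
Combining, 3^(m + 1) ≥ 16(m+1)^5.
By the principle of mathematical induction, the result holds for all t ≥ 15.
Hence the smallest such n_0 is 15.

n_0 = 15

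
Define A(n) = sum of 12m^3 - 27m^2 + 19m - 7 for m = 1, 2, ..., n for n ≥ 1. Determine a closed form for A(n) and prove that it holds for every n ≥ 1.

A(n) = n(3n^3 - 3n^2 - n - 2)

We claim A(n) = n(3n^3 - 3n^2 - n - 2) for all n ≥ 1.
For the base case n = 1: A(1) = -3, and the closed form gives -3. They agree.
For the inductive step, assume it holds for an arbitrary m ≥ 1, so A(m) = m(3m^3 - 3m^2 - m - 2).
Then A(m+1) = A(m) + (12m^3 + 9m^2 + m - 3) = (m(3m^3 - 3m^2 - m - 2)) + (12m^3 + 9m^2 + m - 3).
Simplifying, A(m+1) = (m + 1)(3m^3 + 6m^2 + 2m - 3) = (m+1)(3(m+1)^3 - 3(m+1)^2 - (m+1) - 2),
which is the closed form with n = m+1.
This completes the induction.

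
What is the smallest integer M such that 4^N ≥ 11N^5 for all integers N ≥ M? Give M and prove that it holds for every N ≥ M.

At N = 10: 1048576 < 1100000, so the inequality fails and M ≥ 11. We prove 4^N ≥ 11N^5 for all N ≥ 11.
For the base case N = 11: 4^N = 4194304 and 11N^5 = 1771561, so 4194304 ≥ 1771561.
Inductive step: assume the claim holds for N = m, so 4^m ≥ 11m^5.
Then 4^(m + 1) = 4·(4^m) ≥ 4·(11m^5).
Also, for m ≥ 11 we have 4·(11m^5) ≥ 11(m+1)^5, since 4 ≥ (1 + 1/m)^5 for all m ≥ 11.
Combining, 4^(m + 1) ≥ 11(m+1)^5.
This completes the induction.
Hence the smallest such M is 11.

M = 11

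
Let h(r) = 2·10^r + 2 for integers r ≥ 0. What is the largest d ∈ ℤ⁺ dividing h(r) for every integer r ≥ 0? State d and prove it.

Computing the first values: h(0) = 4 and h(1) = 22; gcd(4, 22) = 2, so d ≤ 2.
We prove 2 | 2·10^r + 2 for all r ≥ 0 by induction on r.
Base step (r = 0): h(0) = 4 = 2·(2), so 2 | h(0).
Inductive step: suppose the statement holds for some j ≥ 0, i.e. 2 | h(j). Then
h(j+1) = 2·10^(j+1) + 2 = 10·(2·10^j + 2) - 18 = 10·h(j) - 18. The first term is divisible by 2 by the inductive hypothesis, and -18 is divisible by 2. Hence 2 | h(j+1).
By induction, the statement is established for all r ≥ 0.
Therefore the largest such d is 2.

d = 2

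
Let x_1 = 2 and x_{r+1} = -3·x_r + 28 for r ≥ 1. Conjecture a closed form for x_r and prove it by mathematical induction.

Computing the first terms: x_1 = 2, x_2 = 22, x_3 = -38. This suggests x_r = -5(-3)^(r - 1) + 7.
For the base case r = 1: the formula gives 2 = 2 = x_1.
Inductive step: assume the claim holds for r = j, so x_j = -5(-3)^(j - 1) + 7.
Then x_{j+1} = -3·x_j + 28 = -3·(-5(-3)^(j - 1) + 7) + 28 = -5(-3)^j + 7 = -5(-3)^((j+1) - 1) + 7,
which is the claimed formula at r = j+1.
Hence, by induction on r, the claim holds for every r ≥ 1.

x_r = -5(-3)^(r - 1) + 7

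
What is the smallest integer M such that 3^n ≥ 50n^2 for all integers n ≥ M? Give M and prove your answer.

M = 8

At n = 7: 2187 < 2450, so the inequality fails and M ≥ 8. We prove 3^n ≥ 50n^2 for all n ≥ 8.
Base step (n = 8): 3^n = 6561 and 50n^2 = 3200, so 6561 ≥ 3200.
Inductive step: assume the claim holds for n = j, so 3^j ≥ 50j^2.
Then 3^(j + 1) = 3·(3^j) ≥ 3·(50j^2).
Also, for j ≥ 8 we have 3·(50j^2) ≥ 50(j+1)^2, since 3 ≥ (1 + 1/j)^2 for all j ≥ 8.
Combining, 3^(j + 1) ≥ 50(j+1)^2.
By induction, the statement is established for all n ≥ 8.
Hence the smallest such M is 8.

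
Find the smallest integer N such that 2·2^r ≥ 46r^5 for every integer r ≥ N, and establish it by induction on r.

At r = 28: 536870912 < 791676928, so the inequality fails and N ≥ 29. We prove 2·2^r ≥ 46r^5 for all r ≥ 29.
Base case (r = 29): 2·2^r = 1073741824 and 46r^5 = 943512854, so 1073741824 ≥ 943512854.
For the inductive step, assume it holds for an arbitrary j ≥ 29, so 2·2^j ≥ 46j^5.
Then 2·2^(j + 1) = 2·(2·2^j) ≥ 2·(46j^5).
Also, for j ≥ 29 we have 2·(46j^5) ≥ 46(j+1)^5, since 2 ≥ (1 + 1/j)^5 for all j ≥ 29.
Combining, 2·2^(j + 1) ≥ 46(j+1)^5.
By induction, the statement is established for all r ≥ 29.
Hence the smallest such N is 29.

N = 29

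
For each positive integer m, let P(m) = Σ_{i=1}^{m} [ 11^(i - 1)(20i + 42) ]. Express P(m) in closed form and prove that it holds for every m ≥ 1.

We claim P(m) = 2·11^m(m + 2) - 4 for all m ≥ 1.
For the base case m = 1: P(1) = 62, and the closed form gives 62. They agree.
Suppose the result is true for m = i, so P(i) = 2·11^i(i + 2) - 4.
Then P(i+1) = P(i) + (11^i(20i + 62)) = (2·11^i(i + 2) - 4) + (11^i(20i + 62)).
Simplifying, P(i+1) = 22·11^i·i + 66·11^i - 4 = 2·11^(i+1)((i+1) + 2) - 4,
which is the closed form with m = i+1.
This completes the induction.

P(m) = 2·11^m(m + 2) - 4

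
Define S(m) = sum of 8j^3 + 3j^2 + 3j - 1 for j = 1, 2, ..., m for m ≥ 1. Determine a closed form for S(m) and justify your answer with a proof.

We claim S(m) = m(2m^3 + 5m^2 + 5m + 1) for all m ≥ 1.
Base case (m = 1): S(1) = 13, and the closed form gives 13. They agree.
Inductive step: suppose the statement holds for some j ≥ 1, so S(j) = j(2j^3 + 5j^2 + 5j + 1).
Then S(j+1) = S(j) + (8j^3 + 27j^2 + 33j + 13) = (j(2j^3 + 5j^2 + 5j + 1)) + (8j^3 + 27j^2 + 33j + 13).
Simplifying, S(j+1) = (j + 1)(2j^3 + 11j^2 + 21j + 13) = (j+1)(2(j+1)^3 + 5(j+1)^2 + 5(j+1) + 1),
which is the closed form with m = j+1.
Hence, by induction on m, the claim holds for every m ≥ 1.

S(m) = m(2m^3 + 5m^2 + 5m + 1)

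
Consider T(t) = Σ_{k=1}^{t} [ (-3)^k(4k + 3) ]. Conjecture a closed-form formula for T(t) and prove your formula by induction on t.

T(t) = 3(-3)^t(t + 1) - 3

We claim T(t) = 3(-3)^t(t + 1) - 3 for all t ≥ 1.
When t = 1: T(1) = -21, and the closed form gives -21. They agree.
Inductive step: assume the claim holds for t = k, so T(k) = 3(-3)^k(k + 1) - 3.
Then T(k+1) = T(k) + ((-3)^(k + 1)(4k + 7)) = (3(-3)^k(k + 1) - 3) + ((-3)^(k + 1)(4k + 7)).
Simplifying, T(k+1) = -9(-3)^k·k - 18(-3)^k - 3 = 3(-3)^(k+1)((k+1) + 1) - 3,
which is the closed form with t = k+1.
Hence, by induction on t, the claim holds for every t ≥ 1.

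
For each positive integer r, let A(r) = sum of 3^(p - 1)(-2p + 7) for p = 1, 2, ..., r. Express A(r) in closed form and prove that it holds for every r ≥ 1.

A(r) = 3^r(-r + 4) - 4

We claim A(r) = 3^r(-r + 4) - 4 for all r ≥ 1.
When r = 1: A(1) = 5, and the closed form gives 5. They agree.
For the inductive step, assume it holds for an arbitrary p ≥ 1, so A(p) = 3^p(-p + 4) - 4.
Then A(p+1) = A(p) + (3^p(-2p + 5)) = (3^p(-p + 4) - 4) + (3^p(-2p + 5)).
Simplifying, A(p+1) = -3^(p + 1)p + 3^(p + 2) - 4 = 3^(p+1)(-(p+1) + 4) - 4,
which is the closed form with r = p+1.
By the principle of mathematical induction, the result holds for all r ≥ 1.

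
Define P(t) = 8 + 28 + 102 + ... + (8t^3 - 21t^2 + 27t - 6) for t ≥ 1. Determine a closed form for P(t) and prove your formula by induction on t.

We claim P(t) = t(2t^3 - 3t^2 + 5t + 4) for all t ≥ 1.
For the base case t = 1: P(1) = 8, and the closed form gives 8. They agree.
Inductive step: assume the claim holds for t = i, so P(i) = i(2i^3 - 3i^2 + 5i + 4).
Then P(i+1) = P(i) + (8i^3 + 3i^2 + 9i + 8) = (i(2i^3 - 3i^2 + 5i + 4)) + (8i^3 + 3i^2 + 9i + 8).
Simplifying, P(i+1) = (i + 1)(2i^3 + 3i^2 + 5i + 8) = (i+1)(2(i+1)^3 - 3(i+1)^2 + 5(i+1) + 4),
which is the closed form with t = i+1.
This completes the induction.

P(t) = t(2t^3 - 3t^2 + 5t + 4)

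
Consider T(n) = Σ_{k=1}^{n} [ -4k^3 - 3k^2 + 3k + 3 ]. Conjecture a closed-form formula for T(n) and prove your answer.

We claim T(n) = -n(n^3 + 3n^2 + n - 4) for all n ≥ 1.
For the base case n = 1: T(1) = -1, and the closed form gives -1. They agree.
Inductive step: assume the claim holds for n = k, so T(k) = k(-k^3 - 3k^2 - k + 4).
Then T(k+1) = T(k) + (-4k^3 - 15k^2 - 15k - 1) = (k(-k^3 - 3k^2 - k + 4)) + (-4k^3 - 15k^2 - 15k - 1).
Simplifying, T(k+1) = -(k + 1)(k^3 + 6k^2 + 10k + 1) = -(k+1)((k+1)^3 + 3(k+1)^2 + (k+1) - 4),
which is the closed form with n = k+1.
This completes the induction.

T(n) = -n(n^3 + 3n^2 + n - 4)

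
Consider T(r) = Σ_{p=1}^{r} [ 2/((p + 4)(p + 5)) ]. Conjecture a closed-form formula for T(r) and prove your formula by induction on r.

We claim T(r) = 2r/(5(r + 5)) for all r ≥ 1.
Base step (r = 1): T(1) = 1/15, and the closed form gives 1/15. They agree.
For the inductive step, assume it holds for an arbitrary p ≥ 1, so T(p) = 2p/(5(p + 5)).
Then T(p+1) = T(p) + (2/((p + 5)(p + 6))) = (2p/(5(p + 5))) + (2/((p + 5)(p + 6))).
Simplifying, T(p+1) = 2(p + 1)/(5(p + 6)) = 2(p+1)/(5((p+1) + 5)),
which is the closed form with r = p+1.
Hence, by induction on r, the claim holds for every r ≥ 1.

T(r) = 2r/(5(r + 5))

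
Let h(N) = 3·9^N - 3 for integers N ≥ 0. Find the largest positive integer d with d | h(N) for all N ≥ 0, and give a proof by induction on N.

Computing the first values: h(0) = 0 and h(1) = 24; gcd(0, 24) = 24, so d ≤ 24.
We prove 24 | 3·9^N - 3 for all N ≥ 0 by induction on N.
When N = 0: h(0) = 0 = 24·(0), so 24 | h(0).
Suppose the result is true for N = r, i.e. 24 | h(r). Then
h(r+1) = 3·9^(r+1) - 3 = 9·(3·9^r - 3) + 24 = 9·h(r) + 24. The first term is divisible by 24 by the inductive hypothesis, and 24 is divisible by 24. Hence 24 | h(r+1).
By induction, the statement is established for all N ≥ 0.
Therefore the largest such d is 24.

d = 24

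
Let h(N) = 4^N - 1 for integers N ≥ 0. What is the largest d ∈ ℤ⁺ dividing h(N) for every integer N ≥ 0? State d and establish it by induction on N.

Computing the first values: h(0) = 0 and h(1) = 3; gcd(0, 3) = 3, so d ≤ 3.
We prove 3 | 4^N - 1 for all N ≥ 0 by induction on N.
When N = 0: h(0) = 0 = 3·(0), so 3 | h(0).
Inductive step: assume the claim holds for N = m, i.e. 3 | h(m). Then
h(m+1) = 4^(m+1) - 1 = 4·(4^m - 1) + 3 = 4·h(m) + 3. The first term is divisible by 3 by the inductive hypothesis, and 3 is divisible by 3. Hence 3 | h(m+1).
This completes the induction.
Therefore the largest such d is 3.

d = 3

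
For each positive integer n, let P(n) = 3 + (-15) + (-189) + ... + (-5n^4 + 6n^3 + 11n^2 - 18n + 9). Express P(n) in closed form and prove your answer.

P(n) = -n(n^4 + n^3 - 5n^2 + 2n - 2)

We claim P(n) = -n(n^4 + n^3 - 5n^2 + 2n - 2) for all n ≥ 1.
When n = 1: P(1) = 3, and the closed form gives 3. They agree.
Suppose the result is true for n = r, so P(r) = r(-r^4 - r^3 + 5r^2 - 2r + 2).
Then P(r+1) = P(r) + (-5r^4 - 14r^3 - r^2 + 2r + 3) = (r(-r^4 - r^3 + 5r^2 - 2r + 2)) + (-5r^4 - 14r^3 - r^2 + 2r + 3).
Simplifying, P(r+1) = -(r + 1)(r^4 + 5r^3 + 4r^2 - r - 3) = -(r+1)((r+1)^4 + (r+1)^3 - 5(r+1)^2 + 2(r+1) - 2),
which is the closed form with n = r+1.
This completes the induction.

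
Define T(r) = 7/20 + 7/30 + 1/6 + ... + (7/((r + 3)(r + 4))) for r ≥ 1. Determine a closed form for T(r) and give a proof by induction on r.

T(r) = 7r/(4(r + 4))

We claim T(r) = 7r/(4(r + 4)) for all r ≥ 1.
Base case (r = 1): T(1) = 7/20, and the closed form gives 7/20. They agree.
Inductive step: suppose the statement holds for some i ≥ 1, so T(i) = 7i/(4(i + 4)).
Then T(i+1) = T(i) + (7/((i + 4)(i + 5))) = (7i/(4(i + 4))) + (7/((i + 4)(i + 5))).
Simplifying, T(i+1) = 7(i + 1)/(4(i + 5)) = 7(i+1)/(4((i+1) + 4)),
which is the closed form with r = i+1.
By induction, the statement is established for all r ≥ 1.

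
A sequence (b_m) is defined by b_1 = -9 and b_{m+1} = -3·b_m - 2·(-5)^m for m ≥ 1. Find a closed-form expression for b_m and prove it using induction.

b_m = -4(-3)^(m - 1) + (-5)^m

Computing the first terms: b_1 = -9, b_2 = 37, b_3 = -161. This suggests b_m = -4(-3)^(m - 1) + (-5)^m.
Base case (m = 1): the formula gives -9 = -9 = b_1.
Inductive step: suppose the statement holds for some k ≥ 1, so b_k = -4(-3)^(k - 1) + (-5)^k.
Then b_{k+1} = -3·b_k - 2·(-5)^k = -3·(-4(-3)^(k - 1) + (-5)^k) - 2·(-5)^k = -4(-3)^k + (-5)^(k + 1) = -4(-3)^((k+1) - 1) + (-5)^(k+1),
which is the claimed formula at m = k+1.
By the principle of mathematical induction, the result holds for all m ≥ 1.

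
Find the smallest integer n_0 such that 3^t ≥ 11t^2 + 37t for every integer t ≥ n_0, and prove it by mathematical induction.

At t = 5: 243 < 460, so the inequality fails and n_0 ≥ 6. We prove 3^t ≥ 11t^2 + 37t for all t ≥ 6.
For the base case t = 6: 3^t = 729 and 11t^2 + 37t = 618, so 729 ≥ 618.
Inductive step: suppose the statement holds for some j ≥ 6, so 3^j ≥ 11j^2 + 37j.
Then 3^(j + 1) = 3·(3^j) ≥ 3·(11j^2 + 37j).
Also, for j ≥ 6 we have 3·(11j^2 + 37j) ≥ 11(j+1)^2 + 37(j+1), since 3·(11j^2 + 37j) − (11(j+1)^2 + 37(j+1)) = 22j^2 + 52j - 48, which is nonnegative for all j ≥ 6.
Combining, 3^(j + 1) ≥ 11(j+1)^2 + 37(j+1).
By induction, the statement is established for all t ≥ 6.
Hence the smallest such n_0 is 6.

n_0 = 6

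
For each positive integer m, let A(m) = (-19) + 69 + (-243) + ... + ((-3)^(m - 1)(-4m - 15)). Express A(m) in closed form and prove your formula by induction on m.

A(m) = (-3)^m(m + 4) - 4

We claim A(m) = (-3)^m(m + 4) - 4 for all m ≥ 1.
When m = 1: A(1) = -19, and the closed form gives -19. They agree.
Inductive step: suppose the statement holds for some r ≥ 1, so A(r) = (-3)^r(r + 4) - 4.
Then A(r+1) = A(r) + ((-3)^r(-4r - 19)) = ((-3)^r(r + 4) - 4) + ((-3)^r(-4r - 19)).
Simplifying, A(r+1) = -3(-3)^r·r - 15(-3)^r - 4 = (-3)^(r+1)((r+1) + 4) - 4,
which is the closed form with m = r+1.
This completes the induction.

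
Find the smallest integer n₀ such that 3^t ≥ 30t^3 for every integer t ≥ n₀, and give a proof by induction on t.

n₀ = 10

At t = 9: 19683 < 21870, so the inequality fails and n₀ ≥ 10. We prove 3^t ≥ 30t^3 for all t ≥ 10.
When t = 10: 3^t = 59049 and 30t^3 = 30000, so 59049 ≥ 30000.
Inductive step: suppose the statement holds for some m ≥ 10, so 3^m ≥ 30m^3.
Then 3^(m + 1) = 3·(3^m) ≥ 3·(30m^3).
Also, for m ≥ 10 we have 3·(30m^3) ≥ 30(m+1)^3, since 3 ≥ (1 + 1/m)^3 for all m ≥ 10.
Combining, 3^(m + 1) ≥ 30(m+1)^3.
Hence, by induction on t, the claim holds for every t ≥ 10.
Hence the smallest such n₀ is 10.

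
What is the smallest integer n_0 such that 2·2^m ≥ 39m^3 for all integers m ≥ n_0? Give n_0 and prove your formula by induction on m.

n_0 = 17

At m = 16: 131072 < 159744, so the inequality fails and n_0 ≥ 17. We prove 2·2^m ≥ 39m^3 for all m ≥ 17.
Base step (m = 17): 2·2^m = 262144 and 39m^3 = 191607, so 262144 ≥ 191607.
Inductive step: suppose the statement holds for some p ≥ 17, so 2·2^p ≥ 39p^3.
Then 2·2^(p + 1) = 2·(2·2^p) ≥ 2·(39p^3).
Also, for p ≥ 17 we have 2·(39p^3) ≥ 39(p+1)^3, since 2 ≥ (1 + 1/p)^3 for all p ≥ 17.
Combining, 2·2^(p + 1) ≥ 39(p+1)^3.
This completes the induction.
Hence the smallest such n_0 is 17.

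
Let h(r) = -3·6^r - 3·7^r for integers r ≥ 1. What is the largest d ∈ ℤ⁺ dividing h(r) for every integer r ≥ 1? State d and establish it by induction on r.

Computing the first values: h(1) = -39 and h(2) = -255; gcd(-39, -255) = 3, so d ≤ 3.
We prove 3 | -3·6^r - 3·7^r for all r ≥ 1 by induction on r.
Base case (r = 1): h(1) = -39 = 3·(-13), so 3 | h(1).
Suppose the result is true for r = k, i.e. 3 | h(k). Then
h(k+1) − 7·h(k) = (-3·6^(k+1) - 3·7^(k+1)) − 7·(-3·6^k - 3·7^k) = (-3)·6^k·(6 − 7) = (3)·6^k. Since 3 | h(k) by the inductive hypothesis, 3 | 7·h(k); and 3 | 3 since 3 = 3·1. Therefore 3 | h(k+1).
By induction, the statement is established for all r ≥ 1.
Therefore the largest such d is 3.

d = 3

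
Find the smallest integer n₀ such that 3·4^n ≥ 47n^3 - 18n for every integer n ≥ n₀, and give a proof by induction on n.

At n = 5: 3072 < 5785, so the inequality fails and n₀ ≥ 6. We prove 3·4^n ≥ 47n^3 - 18n for all n ≥ 6.
Base step (n = 6): 3·4^n = 12288 and 47n^3 - 18n = 10044, so 12288 ≥ 10044.
For the inductive step, assume it holds for an arbitrary m ≥ 6, so 3·4^m ≥ 47m^3 - 18m.
Then 3·4^(m + 1) = 4·(3·4^m) ≥ 4·(47m^3 - 18m).
Also, for m ≥ 6 we have 4·(47m^3 - 18m) ≥ 47(m+1)^3 - 18(m+1), since 4·(47m^3 - 18m) − (47(m+1)^3 - 18(m+1)) = 141m^3 - 141m^2 - 195m - 29, which is nonnegative for all m ≥ 6.
Combining, 3·4^(m + 1) ≥ 47(m+1)^3 - 18(m+1).
By the principle of mathematical induction, the result holds for all n ≥ 6.
Hence the smallest such n₀ is 6.

n₀ = 6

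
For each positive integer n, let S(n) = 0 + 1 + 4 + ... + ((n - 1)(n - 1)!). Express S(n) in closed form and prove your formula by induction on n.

S(n) = n! - 1

We claim S(n) = n! - 1 for all n ≥ 1.
For the base case n = 1: S(1) = 0, and the closed form gives 0. They agree.
Suppose the result is true for n = j, so S(j) = j! - 1.
Then S(j+1) = S(j) + (j·j!) = (j! - 1) + (j·j!).
Simplifying, S(j+1) = (j+1)! - 1,
which is the closed form with n = j+1.
By induction, the statement is established for all n ≥ 1.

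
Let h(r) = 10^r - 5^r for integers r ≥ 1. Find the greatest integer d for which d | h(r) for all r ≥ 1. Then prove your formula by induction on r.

d = 5

Computing the first values: h(1) = 5 and h(2) = 75; gcd(5, 75) = 5, so d ≤ 5.
We prove 5 | 10^r - 5^r for all r ≥ 1 by induction on r.
When r = 1: h(1) = 5 = 5·(1), so 5 | h(1).
Suppose the result is true for r = p, i.e. 5 | h(p). Then
10^{p+1} − 5^{p+1} = 10·10^p − 5·5^p = 10·(10^p − 5^p) + (5)·5^p. The first term is divisible by 5 by the inductive hypothesis, and the second term (5)·5^p is divisible by 5 since 5 | 5. Hence 5 | h(p+1).
This completes the induction.
Therefore the largest such d is 5.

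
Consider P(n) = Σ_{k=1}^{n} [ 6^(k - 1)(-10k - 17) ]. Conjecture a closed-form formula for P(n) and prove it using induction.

We claim P(n) = -6^n(2n + 3) + 3 for all n ≥ 1.
Base case (n = 1): P(1) = -27, and the closed form gives -27. They agree.
Inductive step: assume the claim holds for n = k, so P(k) = -6^k(2k + 3) + 3.
Then P(k+1) = P(k) + (6^k(-10k - 27)) = (-6^k(2k + 3) + 3) + (6^k(-10k - 27)).
Simplifying, P(k+1) = -12·6^k·k - 30·6^k + 3 = -6^(k+1)(2(k+1) + 3) + 3,
which is the closed form with n = k+1.
By the principle of mathematical induction, the result holds for all n ≥ 1.

P(n) = -6^n(2n + 3) + 3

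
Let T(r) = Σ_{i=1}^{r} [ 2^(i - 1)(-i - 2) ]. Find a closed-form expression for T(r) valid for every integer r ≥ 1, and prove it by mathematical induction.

We claim T(r) = -2^r(r + 1) + 1 for all r ≥ 1.
Base case (r = 1): T(1) = -3, and the closed form gives -3. They agree.
Inductive step: assume the claim holds for r = i, so T(i) = -2^i(i + 1) + 1.
Then T(i+1) = T(i) + (2^i(-i - 3)) = (-2^i(i + 1) + 1) + (2^i(-i - 3)).
Simplifying, T(i+1) = -2^(i + 1)i - 2^(i + 2) + 1 = -2^(i+1)((i+1) + 1) + 1,
which is the closed form with r = i+1.
By induction, the statement is established for all r ≥ 1.

T(r) = -2^r(r + 1) + 1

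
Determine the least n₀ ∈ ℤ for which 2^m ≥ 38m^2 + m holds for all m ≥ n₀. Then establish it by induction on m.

At m = 12: 4096 < 5484, so the inequality fails and n₀ ≥ 13. We prove 2^m ≥ 38m^2 + m for all m ≥ 13.
For the base case m = 13: 2^m = 8192 and 38m^2 + m = 6435, so 8192 ≥ 6435.
For the inductive step, assume it holds for an arbitrary r ≥ 13, so 2^r ≥ 38r^2 + r.
Then 2^(r + 1) = 2·(2^r) ≥ 2·(38r^2 + r).
Also, for r ≥ 13 we have 2·(38r^2 + r) ≥ 38(r+1)^2 + (r+1), since 2·(38r^2 + r) − (38(r+1)^2 + (r+1)) = 38r^2 - 75r - 39, which is nonnegative for all r ≥ 13.
Combining, 2^(r + 1) ≥ 38(r+1)^2 + (r+1).
By the principle of mathematical induction, the result holds for all m ≥ 13.
Hence the smallest such n₀ is 13.

n₀ = 13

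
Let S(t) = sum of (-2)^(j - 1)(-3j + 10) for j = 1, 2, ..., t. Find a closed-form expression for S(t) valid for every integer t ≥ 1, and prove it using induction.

S(t) = (-2)^t(t - 3) + 3

We claim S(t) = (-2)^t(t - 3) + 3 for all t ≥ 1.
For the base case t = 1: S(1) = 7, and the closed form gives 7. They agree.
Suppose the result is true for t = j, so S(j) = (-2)^j(j - 3) + 3.
Then S(j+1) = S(j) + ((-2)^j(-3j + 7)) = ((-2)^j(j - 3) + 3) + ((-2)^j(-3j + 7)).
Simplifying, S(j+1) = (-2)^(j + 1)j + (-2)^(j + 2) + 3 = (-2)^(j+1)((j+1) - 3) + 3,
which is the closed form with t = j+1.
By the principle of mathematical induction, the result holds for all t ≥ 1.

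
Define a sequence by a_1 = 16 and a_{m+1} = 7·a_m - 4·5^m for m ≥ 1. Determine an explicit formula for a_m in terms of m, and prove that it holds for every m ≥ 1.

a_m = 2·5^m + 6·7^(m - 1)

Computing the first terms: a_1 = 16, a_2 = 92, a_3 = 544. This suggests a_m = 2·5^m + 6·7^(m - 1).
When m = 1: the formula gives 16 = 16 = a_1.
Inductive step: assume the claim holds for m = k, so a_k = 2·5^k + 6·7^(k - 1).
Then a_{k+1} = 7·a_k - 4·5^k = 7·(2·5^k + 6·7^(k - 1)) - 4·5^k = 2·5^(k + 1) + 6·7^k = 2·5^(k+1) + 6·7^((k+1) - 1),
which is the claimed formula at m = k+1.
Hence, by induction on m, the claim holds for every m ≥ 1.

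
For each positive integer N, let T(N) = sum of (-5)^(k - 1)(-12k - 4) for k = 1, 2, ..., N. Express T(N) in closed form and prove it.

We claim T(N) = (-5)^N(2N + 1) - 1 for all N ≥ 1.
Base step (N = 1): T(1) = -16, and the closed form gives -16. They agree.
Inductive step: assume the claim holds for N = k, so T(k) = (-5)^k(2k + 1) - 1.
Then T(k+1) = T(k) + ((-5)^k(-12k - 16)) = ((-5)^k(2k + 1) - 1) + ((-5)^k(-12k - 16)).
Simplifying, T(k+1) = -10(-5)^k·k - 15(-5)^k - 1 = (-5)^(k+1)(2(k+1) + 1) - 1,
which is the closed form with N = k+1.
This completes the induction.

T(N) = (-5)^N(2N + 1) - 1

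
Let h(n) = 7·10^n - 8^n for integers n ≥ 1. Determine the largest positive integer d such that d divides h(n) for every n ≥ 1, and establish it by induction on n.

Computing the first values: h(1) = 62 and h(2) = 636; gcd(62, 636) = 2, so d ≤ 2.
We prove 2 | 7·10^n - 8^n for all n ≥ 1 by induction on n.
Base step (n = 1): h(1) = 62 = 2·(31), so 2 | h(1).
For the inductive step, assume it holds for an arbitrary j ≥ 1, i.e. 2 | h(j). Then
h(j+1) − 10·h(j) = (7·10^(j+1) - 8^(j+1)) − 10·(7·10^j - 8^j) = (-1)·8^j·(8 − 10) = (2)·8^j. Since 2 | h(j) by the inductive hypothesis, 2 | 10·h(j); and 2 | 2 since 2 = 2·1. Therefore 2 | h(j+1).
By induction, the statement is established for all n ≥ 1.
Therefore the largest such d is 2.

d = 2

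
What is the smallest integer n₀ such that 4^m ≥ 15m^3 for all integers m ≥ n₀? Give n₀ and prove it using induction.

n₀ = 6

At m = 5: 1024 < 1875, so the inequality fails and n₀ ≥ 6. We prove 4^m ≥ 15m^3 for all m ≥ 6.
For the base case m = 6: 4^m = 4096 and 15m^3 = 3240, so 4096 ≥ 3240.
Inductive step: assume the claim holds for m = r, so 4^r ≥ 15r^3.
Then 4^(r + 1) = 4·(4^r) ≥ 4·(15r^3).
Also, for r ≥ 6 we have 4·(15r^3) ≥ 15(r+1)^3, since 4 ≥ (1 + 1/r)^3 for all r ≥ 6.
Combining, 4^(r + 1) ≥ 15(r+1)^3.
Hence, by induction on m, the claim holds for every m ≥ 6.
Hence the smallest such n₀ is 6.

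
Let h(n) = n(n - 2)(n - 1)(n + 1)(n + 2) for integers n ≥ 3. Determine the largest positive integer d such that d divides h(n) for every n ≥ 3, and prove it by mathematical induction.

d = 120

Computing the first values: h(3) = 120 and h(4) = 720; gcd(120, 720) = 120, so d ≤ 120.
We prove 120 | n(n - 2)(n - 1)(n + 1)(n + 2) for all n ≥ 3 by induction on n.
Base case (n = 3): h(3) = 120 = 120·(1), so 120 | h(3).
For the inductive step, assume it holds for an arbitrary j ≥ 3, i.e. 120 | h(j). Then
h(j+1) − h(j) = (j-1)·j·(j+1)·(j+2)·(j+3) − (j-2)·(j-1)·j·(j+1)·(j+2) = (j-1)·j·(j+1)·(j+2)·[(j+3) − (j-2)] = 5·(j-1)·j·(j+1)·(j+2). The product of 4 consecutive integers is divisible by (4)! = 24, so h(j+1) − h(j) is divisible by 5·24 = 120. By the inductive hypothesis 120 | h(j), hence 120 | h(j+1).
By the principle of mathematical induction, the result holds for all n ≥ 3.
Therefore the largest such d is 120.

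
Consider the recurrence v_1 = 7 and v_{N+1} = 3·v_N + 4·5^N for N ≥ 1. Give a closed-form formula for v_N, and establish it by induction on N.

Computing the first terms: v_1 = 7, v_2 = 41, v_3 = 223. This suggests v_N = -3^N + 2·5^N.
When N = 1: the formula gives 7 = 7 = v_1.
Inductive step: assume the claim holds for N = j, so v_j = -3^j + 2·5^j.
Then v_{j+1} = 3·v_j + 4·5^j = 3·(-3^j + 2·5^j) + 4·5^j = -3^(j + 1) + 2·5^(j + 1),
which is the claimed formula at N = j+1.
This completes the induction.

v_N = -3^N + 2·5^N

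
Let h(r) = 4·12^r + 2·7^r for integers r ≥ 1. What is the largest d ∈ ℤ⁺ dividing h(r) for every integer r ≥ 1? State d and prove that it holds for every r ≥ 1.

Computing the first values: h(1) = 62 and h(2) = 674; gcd(62, 674) = 2, so d ≤ 2.
We prove 2 | 4·12^r + 2·7^r for all r ≥ 1 by induction on r.
Base step (r = 1): h(1) = 62 = 2·(31), so 2 | h(1).
For the inductive step, assume it holds for an arbitrary p ≥ 1, i.e. 2 | h(p). Then
h(p+1) − 12·h(p) = (4·12^(p+1) + 2·7^(p+1)) − 12·(4·12^p + 2·7^p) = (2)·7^p·(7 − 12) = (-10)·7^p. Since 2 | h(p) by the inductive hypothesis, 2 | 12·h(p); and 2 | -10 since -10 = 2·-5. Therefore 2 | h(p+1).
This completes the induction.
Therefore the largest such d is 2.

d = 2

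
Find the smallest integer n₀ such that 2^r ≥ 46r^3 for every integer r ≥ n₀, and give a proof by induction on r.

n₀ = 19

At r = 18: 262144 < 268272, so the inequality fails and n₀ ≥ 19. We prove 2^r ≥ 46r^3 for all r ≥ 19.
Base case (r = 19): 2^r = 524288 and 46r^3 = 315514, so 524288 ≥ 315514.
Inductive step: suppose the statement holds for some p ≥ 19, so 2^p ≥ 46p^3.
Then 2^(p + 1) = 2·(2^p) ≥ 2·(46p^3).
Also, for p ≥ 19 we have 2·(46p^3) ≥ 46(p+1)^3, since 2 ≥ (1 + 1/p)^3 for all p ≥ 19.
Combining, 2^(p + 1) ≥ 46(p+1)^3.
Hence, by induction on r, the claim holds for every r ≥ 19.
Hence the smallest such n₀ is 19.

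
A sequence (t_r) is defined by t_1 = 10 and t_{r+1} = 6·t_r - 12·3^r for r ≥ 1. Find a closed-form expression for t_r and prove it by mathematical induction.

t_r = 4·3^r - 2·6^(r - 1)

Computing the first terms: t_1 = 10, t_2 = 24, t_3 = 36. This suggests t_r = 4·3^r - 2·6^(r - 1).
For the base case r = 1: the formula gives 10 = 10 = t_1.
Inductive step: suppose the statement holds for some i ≥ 1, so t_i = 4·3^i - 2·6^(i - 1).
Then t_{i+1} = 6·t_i - 12·3^i = 6·(4·3^i - 2·6^(i - 1)) - 12·3^i = 4·3^(i + 1) - 2·6^i = 4·3^(i+1) - 2·6^((i+1) - 1),
which is the claimed formula at r = i+1.
By induction, the statement is established for all r ≥ 1.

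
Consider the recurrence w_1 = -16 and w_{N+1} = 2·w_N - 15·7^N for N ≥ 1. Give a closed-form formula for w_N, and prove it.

Computing the first terms: w_1 = -16, w_2 = -137, w_3 = -1009. This suggests w_N = 5·2^(N - 1) - 3·7^N.
Base step (N = 1): the formula gives -16 = -16 = w_1.
Suppose the result is true for N = i, so w_i = 5·2^(i - 1) - 3·7^i.
Then w_{i+1} = 2·w_i - 15·7^i = 2·(5·2^(i - 1) - 3·7^i) - 15·7^i = 5·2^i - 3·7^(i + 1) = 5·2^((i+1) - 1) - 3·7^(i+1),
which is the claimed formula at N = i+1.
This completes the induction.

w_N = 5·2^(N - 1) - 3·7^N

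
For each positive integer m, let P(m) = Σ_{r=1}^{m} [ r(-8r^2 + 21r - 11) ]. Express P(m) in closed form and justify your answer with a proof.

We claim P(m) = -m(m - 2)(m + 1)(2m - 1) for all m ≥ 1.
For the base case m = 1: P(1) = 2, and the closed form gives 2. They agree.
Suppose the result is true for m = r, so P(r) = r(-2r^3 + 3r^2 + 3r - 2).
Then P(r+1) = P(r) + ((r + 1)(21r - 8(r + 1)^2 + 10)) = (r(-2r^3 + 3r^2 + 3r - 2)) + ((r + 1)(21r - 8(r + 1)^2 + 10)).
Simplifying, P(r+1) = -(r - 1)(r + 1)(r + 2)(2r + 1) = -(r+1)((r+1) - 2)((r+1) + 1)(2(r+1) - 1),
which is the closed form with m = r+1.
By the principle of mathematical induction, the result holds for all m ≥ 1.

P(m) = -m(m - 2)(m + 1)(2m - 1)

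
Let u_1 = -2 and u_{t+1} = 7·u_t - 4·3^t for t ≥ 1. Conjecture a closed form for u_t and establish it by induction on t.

u_t = 3^t - 5·7^(t - 1)

Computing the first terms: u_1 = -2, u_2 = -26, u_3 = -218. This suggests u_t = 3^t - 5·7^(t - 1).
Base step (t = 1): the formula gives -2 = -2 = u_1.
Inductive step: suppose the statement holds for some m ≥ 1, so u_m = 3^m - 5·7^(m - 1).
Then u_{m+1} = 7·u_m - 4·3^m = 7·(3^m - 5·7^(m - 1)) - 4·3^m = 3^(m + 1) - 5·7^m = 3^(m+1) - 5·7^((m+1) - 1),
which is the claimed formula at t = m+1.
Hence, by induction on t, the claim holds for every t ≥ 1.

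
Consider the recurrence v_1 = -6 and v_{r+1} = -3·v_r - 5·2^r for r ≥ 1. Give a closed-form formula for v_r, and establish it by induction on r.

Computing the first terms: v_1 = -6, v_2 = 8, v_3 = -44. This suggests v_r = -4(-3)^(r - 1) - 2^r.
When r = 1: the formula gives -6 = -6 = v_1.
Inductive step: suppose the statement holds for some j ≥ 1, so v_j = -4(-3)^(j - 1) - 2^j.
Then v_{j+1} = -3·v_j - 5·2^j = -3·(-4(-3)^(j - 1) - 2^j) - 5·2^j = -4(-3)^j - 2^(j + 1) = -4(-3)^((j+1) - 1) - 2^(j+1),
which is the claimed formula at r = j+1.
Hence, by induction on r, the claim holds for every r ≥ 1.

v_r = -4(-3)^(r - 1) - 2^r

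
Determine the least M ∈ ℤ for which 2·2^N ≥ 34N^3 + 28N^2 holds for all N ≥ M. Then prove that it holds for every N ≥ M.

M = 17

At N = 16: 131072 < 146432, so the inequality fails and M ≥ 17. We prove 2·2^N ≥ 34N^3 + 28N^2 for all N ≥ 17.
Base case (N = 17): 2·2^N = 262144 and 34N^3 + 28N^2 = 175134, so 262144 ≥ 175134.
Suppose the result is true for N = k, so 2·2^k ≥ 34k^3 + 28k^2.
Then 2·2^(k + 1) = 2·(2·2^k) ≥ 2·(34k^3 + 28k^2).
Also, for k ≥ 17 we have 2·(34k^3 + 28k^2) ≥ 34(k+1)^3 + 28(k+1)^2, since 2·(34k^3 + 28k^2) − (34(k+1)^3 + 28(k+1)^2) = 34k^3 - 74k^2 - 158k - 62, which is nonnegative for all k ≥ 17.
Combining, 2·2^(k + 1) ≥ 34(k+1)^3 + 28(k+1)^2.
This completes the induction.
Hence the smallest such M is 17.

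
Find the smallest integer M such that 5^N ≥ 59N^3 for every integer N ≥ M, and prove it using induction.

M = 6

At N = 5: 3125 < 7375, so the inequality fails and M ≥ 6. We prove 5^N ≥ 59N^3 for all N ≥ 6.
When N = 6: 5^N = 15625 and 59N^3 = 12744, so 15625 ≥ 12744.
Inductive step: assume the claim holds for N = p, so 5^p ≥ 59p^3.
Then 5^(p + 1) = 5·(5^p) ≥ 5·(59p^3).
Also, for p ≥ 6 we have 5·(59p^3) ≥ 59(p+1)^3, since 5 ≥ (1 + 1/p)^3 for all p ≥ 6.
Combining, 5^(p + 1) ≥ 59(p+1)^3.
This completes the induction.
Hence the smallest such M is 6.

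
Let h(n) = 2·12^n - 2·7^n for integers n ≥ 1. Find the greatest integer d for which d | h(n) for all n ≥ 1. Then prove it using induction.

Computing the first values: h(1) = 10 and h(2) = 190; gcd(10, 190) = 10, so d ≤ 10.
We prove 10 | 2·12^n - 2·7^n for all n ≥ 1 by induction on n.
For the base case n = 1: h(1) = 10 = 10·(1), so 10 | h(1).
Suppose the result is true for n = r, i.e. 10 | h(r). Then
h(r+1) − 12·h(r) = (2·12^(r+1) - 2·7^(r+1)) − 12·(2·12^r - 2·7^r) = (-2)·7^r·(7 − 12) = (10)·7^r. Since 10 | h(r) by the inductive hypothesis, 10 | 12·h(r); and 10 | 10 since 10 = 10·1. Therefore 10 | h(r+1).
This completes the induction.
Therefore the largest such d is 10.

d = 10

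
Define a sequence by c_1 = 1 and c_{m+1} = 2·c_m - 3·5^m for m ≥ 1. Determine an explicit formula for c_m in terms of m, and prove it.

c_m = 3·2^m - 5^m

Computing the first terms: c_1 = 1, c_2 = -13, c_3 = -101. This suggests c_m = 3·2^m - 5^m.
For the base case m = 1: the formula gives 1 = 1 = c_1.
For the inductive step, assume it holds for an arbitrary p ≥ 1, so c_p = 3·2^p - 5^p.
Then c_{p+1} = 2·c_p - 3·5^p = 2·(3·2^p - 5^p) - 3·5^p = 3·2^(p + 1) - 5^(p + 1),
which is the claimed formula at m = p+1.
By induction, the statement is established for all m ≥ 1.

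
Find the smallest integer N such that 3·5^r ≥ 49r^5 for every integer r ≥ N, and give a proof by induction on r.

N = 9

At r = 8: 1171875 < 1605632, so the inequality fails and N ≥ 9. We prove 3·5^r ≥ 49r^5 for all r ≥ 9.
Base case (r = 9): 3·5^r = 5859375 and 49r^5 = 2893401, so 5859375 ≥ 2893401.
Suppose the result is true for r = k, so 3·5^k ≥ 49k^5.
Then 3·5^(k + 1) = 5·(3·5^k) ≥ 5·(49k^5).
Also, for k ≥ 9 we have 5·(49k^5) ≥ 49(k+1)^5, since 5 ≥ (1 + 1/k)^5 for all k ≥ 9.
Combining, 3·5^(k + 1) ≥ 49(k+1)^5.
By induction, the statement is established for all r ≥ 9.
Hence the smallest such N is 9.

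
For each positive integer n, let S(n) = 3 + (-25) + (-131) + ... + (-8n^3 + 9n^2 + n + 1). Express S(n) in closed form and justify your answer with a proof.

We claim S(n) = -n(2n^3 + n^2 - 3n - 3) for all n ≥ 1.
When n = 1: S(1) = 3, and the closed form gives 3. They agree.
Suppose the result is true for n = r, so S(r) = r(-2r^3 - r^2 + 3r + 3).
Then S(r+1) = S(r) + (-8r^3 - 15r^2 - 5r + 3) = (r(-2r^3 - r^2 + 3r + 3)) + (-8r^3 - 15r^2 - 5r + 3).
Simplifying, S(r+1) = -(r + 1)(2r^3 + 7r^2 + 5r - 3) = -(r+1)(2(r+1)^3 + (r+1)^2 - 3(r+1) - 3),
which is the closed form with n = r+1.
By induction, the statement is established for all n ≥ 1.

S(n) = -n(2n^3 + n^2 - 3n - 3)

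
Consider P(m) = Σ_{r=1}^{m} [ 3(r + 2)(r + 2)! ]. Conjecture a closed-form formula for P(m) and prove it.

We claim P(m) = 3(m + 3)! - 18 for all m ≥ 1.
For the base case m = 1: P(1) = 54, and the closed form gives 54. They agree.
Inductive step: suppose the statement holds for some r ≥ 1, so P(r) = 3(r + 3)! - 18.
Then P(r+1) = P(r) + (3(r + 3)(r + 3)!) = (3(r + 3)! - 18) + (3(r + 3)(r + 3)!).
Simplifying, P(r+1) = 3((r+1) + 3)! - 18,
which is the closed form with m = r+1.
This completes the induction.

P(m) = 3(m + 3)! - 18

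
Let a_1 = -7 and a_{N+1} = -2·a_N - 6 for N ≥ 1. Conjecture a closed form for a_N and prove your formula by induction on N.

Computing the first terms: a_1 = -7, a_2 = 8, a_3 = -22. This suggests a_N = -5(-2)^(N - 1) - 2.
For the base case N = 1: the formula gives -7 = -7 = a_1.
Inductive step: assume the claim holds for N = k, so a_k = -5(-2)^(k - 1) - 2.
Then a_{k+1} = -2·a_k - 6 = -2·(-5(-2)^(k - 1) - 2) - 6 = -5(-2)^k - 2 = -5(-2)^((k+1) - 1) - 2,
which is the claimed formula at N = k+1.
By induction, the statement is established for all N ≥ 1.

a_N = -5(-2)^(N - 1) - 2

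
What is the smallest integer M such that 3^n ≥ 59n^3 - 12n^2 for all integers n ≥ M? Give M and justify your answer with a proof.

At n = 9: 19683 < 42039, so the inequality fails and M ≥ 10. We prove 3^n ≥ 59n^3 - 12n^2 for all n ≥ 10.
Base case (n = 10): 3^n = 59049 and 59n^3 - 12n^2 = 57800, so 59049 ≥ 57800.
Inductive step: assume the claim holds for n = m, so 3^m ≥ 59m^3 - 12m^2.
Then 3^(m + 1) = 3·(3^m) ≥ 3·(59m^3 - 12m^2).
Also, for m ≥ 10 we have 3·(59m^3 - 12m^2) ≥ 59(m+1)^3 - 12(m+1)^2, since 3·(59m^3 - 12m^2) − (59(m+1)^3 - 12(m+1)^2) = 118m^3 - 201m^2 - 153m - 47, which is nonnegative for all m ≥ 10.
Combining, 3^(m + 1) ≥ 59(m+1)^3 - 12(m+1)^2.
By induction, the statement is established for all n ≥ 10.
Hence the smallest such M is 10.

M = 10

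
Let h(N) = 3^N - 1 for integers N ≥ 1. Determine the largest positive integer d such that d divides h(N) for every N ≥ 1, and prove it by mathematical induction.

Computing the first values: h(1) = 2 and h(2) = 8; gcd(2, 8) = 2, so d ≤ 2.
We prove 2 | 3^N - 1 for all N ≥ 1 by induction on N.
For the base case N = 1: h(1) = 2 = 2·(1), so 2 | h(1).
Inductive step: assume the claim holds for N = m, i.e. 2 | h(m). Then
3^{m+1} − 1^{m+1} = 3·3^m − 1·1^m = 3·(3^m − 1^m) + (2)·1^m. The first term is divisible by 2 by the inductive hypothesis, and the second term (2)·1^m is divisible by 2 since 2 | 2. Hence 2 | h(m+1).
This completes the induction.
Therefore the largest such d is 2.

d = 2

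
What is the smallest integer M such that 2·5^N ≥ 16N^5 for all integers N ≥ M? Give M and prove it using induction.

M = 8

At N = 7: 156250 < 268912, so the inequality fails and M ≥ 8. We prove 2·5^N ≥ 16N^5 for all N ≥ 8.
Base step (N = 8): 2·5^N = 781250 and 16N^5 = 524288, so 781250 ≥ 524288.
For the inductive step, assume it holds for an arbitrary r ≥ 8, so 2·5^r ≥ 16r^5.
Then 2·5^(r + 1) = 5·(2·5^r) ≥ 5·(16r^5).
Also, for r ≥ 8 we have 5·(16r^5) ≥ 16(r+1)^5, since 5 ≥ (1 + 1/r)^5 for all r ≥ 8.
Combining, 2·5^(r + 1) ≥ 16(r+1)^5.
By the principle of mathematical induction, the result holds for all N ≥ 8.
Hence the smallest such M is 8.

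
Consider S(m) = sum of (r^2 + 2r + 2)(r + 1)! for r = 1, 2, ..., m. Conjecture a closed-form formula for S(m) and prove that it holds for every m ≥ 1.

We claim S(m) = (m + 1)(m + 2)! - 2 for all m ≥ 1.
For the base case m = 1: S(1) = 10, and the closed form gives 10. They agree.
For the inductive step, assume it holds for an arbitrary r ≥ 1, so S(r) = (r + 1)(r + 2)! - 2.
Then S(r+1) = S(r) + ((r^2 + 4r + 5)(r + 2)!) = ((r + 1)(r + 2)! - 2) + ((r^2 + 4r + 5)(r + 2)!).
Simplifying, S(r+1) = ((r+1) + 1)((r+1) + 2)! - 2,
which is the closed form with m = r+1.
Hence, by induction on m, the claim holds for every m ≥ 1.

S(m) = (m + 1)(m + 2)! - 2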